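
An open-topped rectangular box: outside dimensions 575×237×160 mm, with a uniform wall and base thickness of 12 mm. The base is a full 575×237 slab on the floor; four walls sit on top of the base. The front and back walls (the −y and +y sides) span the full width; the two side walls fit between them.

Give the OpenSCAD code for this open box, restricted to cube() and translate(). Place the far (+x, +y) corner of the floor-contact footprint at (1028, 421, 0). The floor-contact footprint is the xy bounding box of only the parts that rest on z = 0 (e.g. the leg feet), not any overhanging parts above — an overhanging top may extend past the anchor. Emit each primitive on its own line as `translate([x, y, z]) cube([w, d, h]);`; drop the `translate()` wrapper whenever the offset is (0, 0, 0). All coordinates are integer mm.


translate([453, 184, 0]) cube([575, 237, 12]);
translate([453, 184, 12]) cube([575, 12, 148]);
translate([453, 409, 12]) cube([575, 12, 148]);
translate([453, 196, 12]) cube([12, 213, 148]);
translate([1016, 196, 12]) cube([12, 213, 148]);


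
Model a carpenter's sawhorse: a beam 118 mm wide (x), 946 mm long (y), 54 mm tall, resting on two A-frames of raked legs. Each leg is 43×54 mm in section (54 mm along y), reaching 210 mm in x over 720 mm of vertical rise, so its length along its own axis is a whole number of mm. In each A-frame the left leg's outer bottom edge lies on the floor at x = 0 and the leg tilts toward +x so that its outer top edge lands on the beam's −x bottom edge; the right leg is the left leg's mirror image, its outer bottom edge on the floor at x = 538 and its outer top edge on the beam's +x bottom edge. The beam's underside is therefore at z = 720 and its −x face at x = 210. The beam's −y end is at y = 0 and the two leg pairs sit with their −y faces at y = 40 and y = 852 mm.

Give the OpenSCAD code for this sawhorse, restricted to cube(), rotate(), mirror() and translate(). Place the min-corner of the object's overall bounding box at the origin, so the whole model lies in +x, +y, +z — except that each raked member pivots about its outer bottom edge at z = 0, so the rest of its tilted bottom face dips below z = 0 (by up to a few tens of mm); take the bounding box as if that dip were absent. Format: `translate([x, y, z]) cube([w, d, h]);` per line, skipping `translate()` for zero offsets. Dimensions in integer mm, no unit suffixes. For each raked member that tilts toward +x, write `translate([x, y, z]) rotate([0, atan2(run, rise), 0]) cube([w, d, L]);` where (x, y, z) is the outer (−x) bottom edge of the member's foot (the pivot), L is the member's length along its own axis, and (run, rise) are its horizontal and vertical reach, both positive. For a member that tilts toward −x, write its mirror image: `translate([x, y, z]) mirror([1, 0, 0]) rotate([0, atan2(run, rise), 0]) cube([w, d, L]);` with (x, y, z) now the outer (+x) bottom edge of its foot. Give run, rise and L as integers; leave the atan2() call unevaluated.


translate([210, 0, 720]) cube([118, 946, 54]);
translate([0, 40, 0]) rotate([0, atan2(210, 720), 0]) cube([43, 54, 750]);
translate([538, 40, 0]) mirror([1, 0, 0]) rotate([0, atan2(210, 720), 0]) cube([43, 54, 750]);
translate([0, 852, 0]) rotate([0, atan2(210, 720), 0]) cube([43, 54, 750]);
translate([538, 852, 0]) mirror([1, 0, 0]) rotate([0, atan2(210, 720), 0]) cube([43, 54, 750]);


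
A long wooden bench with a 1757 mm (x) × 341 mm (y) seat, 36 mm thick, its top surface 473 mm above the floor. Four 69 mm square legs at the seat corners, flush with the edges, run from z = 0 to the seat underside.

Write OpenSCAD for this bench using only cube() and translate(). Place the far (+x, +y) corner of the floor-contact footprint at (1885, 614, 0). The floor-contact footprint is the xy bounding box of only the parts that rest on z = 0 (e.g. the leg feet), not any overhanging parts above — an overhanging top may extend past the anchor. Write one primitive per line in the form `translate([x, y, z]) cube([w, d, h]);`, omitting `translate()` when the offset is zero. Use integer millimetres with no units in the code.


translate([128, 273, 437]) cube([1757, 341, 36]);
translate([128, 273, 0]) cube([69, 69, 437]);
translate([128, 545, 0]) cube([69, 69, 437]);
translate([1816, 273, 0]) cube([69, 69, 437]);
translate([1816, 545, 0]) cube([69, 69, 437]);


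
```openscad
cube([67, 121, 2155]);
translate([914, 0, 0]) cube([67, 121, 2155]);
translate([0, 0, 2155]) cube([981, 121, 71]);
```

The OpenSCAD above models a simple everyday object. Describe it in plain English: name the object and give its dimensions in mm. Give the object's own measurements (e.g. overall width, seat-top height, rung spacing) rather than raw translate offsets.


A door frame. The clear opening is 847 mm wide and 2155 mm high. Two 67 mm wide jambs, 121 mm deep, stand either side of the opening from the floor to the top of the opening. A 71 mm thick head sits across the top of both jambs, spanning the full outside width of the frame.


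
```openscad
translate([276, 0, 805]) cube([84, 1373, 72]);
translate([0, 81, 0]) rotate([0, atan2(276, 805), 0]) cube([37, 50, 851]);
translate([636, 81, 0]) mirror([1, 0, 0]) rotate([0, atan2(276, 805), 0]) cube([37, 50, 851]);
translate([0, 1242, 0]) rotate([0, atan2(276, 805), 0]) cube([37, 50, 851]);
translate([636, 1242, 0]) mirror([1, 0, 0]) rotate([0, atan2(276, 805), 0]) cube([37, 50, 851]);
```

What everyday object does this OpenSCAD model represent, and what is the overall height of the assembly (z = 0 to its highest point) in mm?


A sawhorse. The overall height is 877 mm.

A beam across two mirrored pairs of raked legs — a sawhorse. The beam's underside is at z = 805 (matching the legs' vertical rise in atan2(276, 805)) and the beam is 72 mm tall, so its top is at 805 + 72 = 877 mm. The raked legs top out at the beam's underside, so that is the highest point.


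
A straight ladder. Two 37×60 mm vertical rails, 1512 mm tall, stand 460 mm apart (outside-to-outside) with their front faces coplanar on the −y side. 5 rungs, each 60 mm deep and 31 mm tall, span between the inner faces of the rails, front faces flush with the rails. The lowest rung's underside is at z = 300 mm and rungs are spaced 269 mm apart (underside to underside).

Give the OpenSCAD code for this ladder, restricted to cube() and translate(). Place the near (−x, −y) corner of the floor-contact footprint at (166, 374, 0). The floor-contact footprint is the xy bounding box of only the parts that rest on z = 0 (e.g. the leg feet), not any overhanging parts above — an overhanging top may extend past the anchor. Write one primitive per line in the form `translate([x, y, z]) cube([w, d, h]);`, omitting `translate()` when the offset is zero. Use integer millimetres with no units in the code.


// rung span = 460 - 2*37 = 386
// rung[k] z = 300 + k*269
translate([166, 374, 0]) cube([37, 60, 1512]);
translate([589, 374, 0]) cube([37, 60, 1512]);
translate([203, 374, 300]) cube([386, 60, 31]);
translate([203, 374, 569]) cube([386, 60, 31]);
translate([203, 374, 838]) cube([386, 60, 31]);
translate([203, 374, 1107]) cube([386, 60, 31]);
translate([203, 374, 1376]) cube([386, 60, 31]);


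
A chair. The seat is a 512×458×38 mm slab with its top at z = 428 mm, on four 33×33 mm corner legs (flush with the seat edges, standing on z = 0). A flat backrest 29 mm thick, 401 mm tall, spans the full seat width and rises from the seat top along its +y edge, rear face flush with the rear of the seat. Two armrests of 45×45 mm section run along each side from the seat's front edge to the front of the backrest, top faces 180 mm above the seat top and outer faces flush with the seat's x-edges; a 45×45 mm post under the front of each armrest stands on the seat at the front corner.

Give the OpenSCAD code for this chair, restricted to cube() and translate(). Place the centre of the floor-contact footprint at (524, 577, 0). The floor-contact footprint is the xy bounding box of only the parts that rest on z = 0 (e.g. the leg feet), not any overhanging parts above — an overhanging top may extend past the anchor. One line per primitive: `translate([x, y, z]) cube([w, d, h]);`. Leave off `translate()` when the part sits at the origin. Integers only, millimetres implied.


// leg_h = 428 - 38 = 390
// arm post h = 180 - 45 = 135
translate([268, 348, 390]) cube([512, 458, 38]);
translate([268, 348, 0]) cube([33, 33, 390]);
translate([747, 348, 0]) cube([33, 33, 390]);
translate([268, 773, 0]) cube([33, 33, 390]);
translate([747, 773, 0]) cube([33, 33, 390]);
translate([268, 777, 428]) cube([512, 29, 401]);
translate([268, 348, 563]) cube([45, 429, 45]);
translate([735, 348, 563]) cube([45, 429, 45]);
translate([268, 348, 428]) cube([45, 45, 135]);
translate([735, 348, 428]) cube([45, 45, 135]);


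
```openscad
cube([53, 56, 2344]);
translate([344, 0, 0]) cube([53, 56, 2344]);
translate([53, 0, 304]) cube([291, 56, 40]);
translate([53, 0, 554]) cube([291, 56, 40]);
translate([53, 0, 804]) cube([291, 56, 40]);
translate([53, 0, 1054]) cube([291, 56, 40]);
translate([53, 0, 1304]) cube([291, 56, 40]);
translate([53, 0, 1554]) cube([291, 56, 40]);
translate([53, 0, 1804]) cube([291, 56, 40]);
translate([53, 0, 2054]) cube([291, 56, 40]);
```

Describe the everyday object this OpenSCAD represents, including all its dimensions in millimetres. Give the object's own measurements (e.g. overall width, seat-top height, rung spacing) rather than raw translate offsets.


A straight ladder. Two 53×56 mm vertical rails, 2344 mm tall, stand 397 mm apart (outside-to-outside) with their front faces coplanar on the −y side. 8 rungs, each 56 mm deep and 40 mm tall, span between the inner faces of the rails, front faces flush with the rails. The lowest rung's underside is at z = 304 mm and rungs are spaced 250 mm apart (underside to underside).


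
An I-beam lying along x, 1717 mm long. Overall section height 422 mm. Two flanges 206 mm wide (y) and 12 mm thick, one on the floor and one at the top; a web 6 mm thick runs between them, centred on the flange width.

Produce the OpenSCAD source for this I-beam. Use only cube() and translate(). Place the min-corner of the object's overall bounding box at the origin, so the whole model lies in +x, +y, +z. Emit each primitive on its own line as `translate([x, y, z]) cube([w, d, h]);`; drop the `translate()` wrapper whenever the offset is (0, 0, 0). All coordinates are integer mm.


cube([1717, 206, 12]);
translate([0, 100, 12]) cube([1717, 6, 398]);
translate([0, 0, 410]) cube([1717, 206, 12]);


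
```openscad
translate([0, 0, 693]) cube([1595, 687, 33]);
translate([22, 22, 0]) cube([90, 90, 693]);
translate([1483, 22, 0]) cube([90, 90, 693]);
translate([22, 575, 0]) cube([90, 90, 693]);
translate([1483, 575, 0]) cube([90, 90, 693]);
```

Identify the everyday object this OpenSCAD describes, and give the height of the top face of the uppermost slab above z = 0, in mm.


A table. The table height is 726 mm.

A 1595×687×33 slab sits at z = 693 on four 90 mm square posts — a table. The top surface is at 693 + 33 = 726 mm.


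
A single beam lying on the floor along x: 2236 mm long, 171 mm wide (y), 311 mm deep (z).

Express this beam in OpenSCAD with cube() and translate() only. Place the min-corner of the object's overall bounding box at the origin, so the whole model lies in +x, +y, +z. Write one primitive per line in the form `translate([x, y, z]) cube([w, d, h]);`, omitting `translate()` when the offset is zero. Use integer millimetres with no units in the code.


cube([2236, 171, 311]);


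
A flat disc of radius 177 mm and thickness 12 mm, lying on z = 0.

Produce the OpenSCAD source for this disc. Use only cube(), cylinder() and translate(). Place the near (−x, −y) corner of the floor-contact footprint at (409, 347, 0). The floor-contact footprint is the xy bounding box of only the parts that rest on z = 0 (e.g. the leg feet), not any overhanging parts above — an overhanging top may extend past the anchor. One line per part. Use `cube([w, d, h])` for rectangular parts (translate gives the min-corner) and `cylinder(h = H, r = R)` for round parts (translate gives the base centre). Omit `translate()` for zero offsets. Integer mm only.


translate([586, 524, 0]) cylinder(h = 12, r = 177);


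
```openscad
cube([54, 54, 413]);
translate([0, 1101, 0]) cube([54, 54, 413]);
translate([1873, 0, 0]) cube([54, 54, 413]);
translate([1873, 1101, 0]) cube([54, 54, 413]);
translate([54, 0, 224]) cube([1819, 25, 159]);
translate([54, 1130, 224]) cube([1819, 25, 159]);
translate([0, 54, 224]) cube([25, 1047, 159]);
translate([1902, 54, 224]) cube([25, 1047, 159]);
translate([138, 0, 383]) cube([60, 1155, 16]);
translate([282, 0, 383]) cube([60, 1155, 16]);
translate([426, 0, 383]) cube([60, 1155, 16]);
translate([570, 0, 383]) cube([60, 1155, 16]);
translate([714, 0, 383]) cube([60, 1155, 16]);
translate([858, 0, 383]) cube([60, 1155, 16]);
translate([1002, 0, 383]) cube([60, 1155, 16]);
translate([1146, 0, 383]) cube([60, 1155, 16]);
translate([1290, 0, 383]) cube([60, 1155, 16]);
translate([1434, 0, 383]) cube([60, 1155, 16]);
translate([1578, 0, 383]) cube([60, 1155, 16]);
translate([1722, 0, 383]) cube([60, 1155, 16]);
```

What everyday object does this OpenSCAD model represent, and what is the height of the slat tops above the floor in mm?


A bed frame. The slat-top height is 399 mm.

Four posts, four rails, and a row of slats — a bed frame. Slats sit on the rails at z = 224 + 159 = 383; with slat thickness 16, the top is 399 mm.


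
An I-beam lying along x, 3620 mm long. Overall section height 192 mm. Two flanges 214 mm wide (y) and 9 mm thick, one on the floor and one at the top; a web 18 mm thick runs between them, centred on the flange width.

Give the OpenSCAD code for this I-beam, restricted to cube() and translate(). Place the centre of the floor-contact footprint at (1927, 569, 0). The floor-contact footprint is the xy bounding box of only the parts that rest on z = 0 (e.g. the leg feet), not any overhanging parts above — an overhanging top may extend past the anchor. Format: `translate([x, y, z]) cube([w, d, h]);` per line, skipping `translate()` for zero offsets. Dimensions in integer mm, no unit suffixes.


translate([117, 462, 0]) cube([3620, 214, 9]);
translate([117, 560, 9]) cube([3620, 18, 174]);
translate([117, 462, 183]) cube([3620, 214, 9]);


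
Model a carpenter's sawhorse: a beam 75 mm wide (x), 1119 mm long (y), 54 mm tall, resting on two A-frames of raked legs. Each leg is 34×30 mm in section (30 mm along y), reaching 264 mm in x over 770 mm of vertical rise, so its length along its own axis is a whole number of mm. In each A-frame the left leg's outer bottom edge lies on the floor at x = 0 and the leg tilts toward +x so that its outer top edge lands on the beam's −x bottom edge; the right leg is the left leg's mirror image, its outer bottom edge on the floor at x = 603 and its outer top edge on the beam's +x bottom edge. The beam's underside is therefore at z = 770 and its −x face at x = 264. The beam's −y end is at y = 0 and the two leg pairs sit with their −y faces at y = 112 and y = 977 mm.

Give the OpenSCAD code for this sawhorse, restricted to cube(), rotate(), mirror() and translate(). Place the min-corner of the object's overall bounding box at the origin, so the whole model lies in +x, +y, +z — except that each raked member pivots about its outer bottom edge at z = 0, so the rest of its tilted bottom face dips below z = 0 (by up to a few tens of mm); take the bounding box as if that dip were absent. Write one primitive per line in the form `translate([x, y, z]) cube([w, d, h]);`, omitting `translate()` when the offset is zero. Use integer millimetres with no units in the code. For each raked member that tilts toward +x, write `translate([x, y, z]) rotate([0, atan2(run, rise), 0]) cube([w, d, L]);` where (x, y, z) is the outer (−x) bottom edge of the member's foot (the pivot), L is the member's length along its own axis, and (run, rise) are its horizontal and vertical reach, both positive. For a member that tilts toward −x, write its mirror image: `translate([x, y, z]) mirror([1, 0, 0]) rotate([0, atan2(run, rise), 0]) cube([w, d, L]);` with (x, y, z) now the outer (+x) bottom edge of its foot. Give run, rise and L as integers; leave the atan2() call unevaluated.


translate([264, 0, 770]) cube([75, 1119, 54]);
translate([0, 112, 0]) rotate([0, atan2(264, 770), 0]) cube([34, 30, 814]);
translate([603, 112, 0]) mirror([1, 0, 0]) rotate([0, atan2(264, 770), 0]) cube([34, 30, 814]);
translate([0, 977, 0]) rotate([0, atan2(264, 770), 0]) cube([34, 30, 814]);
translate([603, 977, 0]) mirror([1, 0, 0]) rotate([0, atan2(264, 770), 0]) cube([34, 30, 814]);


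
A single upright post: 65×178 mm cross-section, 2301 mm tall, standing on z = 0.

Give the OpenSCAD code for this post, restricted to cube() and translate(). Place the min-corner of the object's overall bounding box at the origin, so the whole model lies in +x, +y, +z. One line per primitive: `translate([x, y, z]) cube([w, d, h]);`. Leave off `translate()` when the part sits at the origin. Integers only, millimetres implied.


cube([65, 178, 2301]);


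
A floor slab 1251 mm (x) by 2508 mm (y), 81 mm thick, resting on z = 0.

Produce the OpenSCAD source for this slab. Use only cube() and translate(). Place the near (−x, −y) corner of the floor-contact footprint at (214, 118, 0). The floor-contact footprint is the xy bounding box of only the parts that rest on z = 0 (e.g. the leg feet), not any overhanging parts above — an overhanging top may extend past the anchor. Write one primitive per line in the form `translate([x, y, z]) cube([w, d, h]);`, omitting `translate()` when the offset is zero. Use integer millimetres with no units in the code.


translate([214, 118, 0]) cube([1251, 2508, 81]);


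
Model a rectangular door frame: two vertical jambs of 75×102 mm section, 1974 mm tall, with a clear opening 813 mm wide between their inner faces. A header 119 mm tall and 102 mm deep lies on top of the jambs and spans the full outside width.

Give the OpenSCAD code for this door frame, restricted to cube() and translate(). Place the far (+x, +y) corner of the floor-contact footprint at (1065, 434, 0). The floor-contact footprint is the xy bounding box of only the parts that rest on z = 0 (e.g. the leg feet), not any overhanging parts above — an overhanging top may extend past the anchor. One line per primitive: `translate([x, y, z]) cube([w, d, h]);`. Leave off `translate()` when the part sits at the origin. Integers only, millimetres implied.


translate([102, 332, 0]) cube([75, 102, 1974]);
translate([990, 332, 0]) cube([75, 102, 1974]);
translate([102, 332, 1974]) cube([963, 102, 119]);


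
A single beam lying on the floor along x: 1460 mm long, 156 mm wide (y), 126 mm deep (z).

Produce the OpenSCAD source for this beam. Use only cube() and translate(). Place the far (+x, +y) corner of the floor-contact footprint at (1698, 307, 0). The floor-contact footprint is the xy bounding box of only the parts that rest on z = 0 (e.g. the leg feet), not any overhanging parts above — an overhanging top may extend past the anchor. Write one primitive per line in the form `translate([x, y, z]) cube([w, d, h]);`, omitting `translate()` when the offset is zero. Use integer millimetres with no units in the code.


translate([238, 151, 0]) cube([1460, 156, 126]);


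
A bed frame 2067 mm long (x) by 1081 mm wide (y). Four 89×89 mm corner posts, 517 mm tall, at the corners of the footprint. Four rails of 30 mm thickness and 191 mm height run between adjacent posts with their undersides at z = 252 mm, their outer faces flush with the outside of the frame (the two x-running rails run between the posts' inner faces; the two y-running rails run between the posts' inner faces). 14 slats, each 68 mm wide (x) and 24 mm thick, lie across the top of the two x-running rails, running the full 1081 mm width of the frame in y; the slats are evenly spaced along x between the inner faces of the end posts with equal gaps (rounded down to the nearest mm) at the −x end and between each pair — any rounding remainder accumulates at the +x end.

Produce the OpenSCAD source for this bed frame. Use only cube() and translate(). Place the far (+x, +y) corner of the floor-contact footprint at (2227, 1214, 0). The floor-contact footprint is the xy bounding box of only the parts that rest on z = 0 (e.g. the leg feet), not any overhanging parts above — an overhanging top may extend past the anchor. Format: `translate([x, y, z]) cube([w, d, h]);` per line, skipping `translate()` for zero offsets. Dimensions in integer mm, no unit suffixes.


translate([160, 133, 0]) cube([89, 89, 517]);
translate([160, 1125, 0]) cube([89, 89, 517]);
translate([2138, 133, 0]) cube([89, 89, 517]);
translate([2138, 1125, 0]) cube([89, 89, 517]);
translate([249, 133, 252]) cube([1889, 30, 191]);
translate([249, 1184, 252]) cube([1889, 30, 191]);
translate([160, 222, 252]) cube([30, 903, 191]);
translate([2197, 222, 252]) cube([30, 903, 191]);
translate([311, 133, 443]) cube([68, 1081, 24]);
translate([441, 133, 443]) cube([68, 1081, 24]);
translate([571, 133, 443]) cube([68, 1081, 24]);
translate([701, 133, 443]) cube([68, 1081, 24]);
translate([831, 133, 443]) cube([68, 1081, 24]);
translate([961, 133, 443]) cube([68, 1081, 24]);
translate([1091, 133, 443]) cube([68, 1081, 24]);
translate([1221, 133, 443]) cube([68, 1081, 24]);
translate([1351, 133, 443]) cube([68, 1081, 24]);
translate([1481, 133, 443]) cube([68, 1081, 24]);
translate([1611, 133, 443]) cube([68, 1081, 24]);
translate([1741, 133, 443]) cube([68, 1081, 24]);
translate([1871, 133, 443]) cube([68, 1081, 24]);
translate([2001, 133, 443]) cube([68, 1081, 24]);


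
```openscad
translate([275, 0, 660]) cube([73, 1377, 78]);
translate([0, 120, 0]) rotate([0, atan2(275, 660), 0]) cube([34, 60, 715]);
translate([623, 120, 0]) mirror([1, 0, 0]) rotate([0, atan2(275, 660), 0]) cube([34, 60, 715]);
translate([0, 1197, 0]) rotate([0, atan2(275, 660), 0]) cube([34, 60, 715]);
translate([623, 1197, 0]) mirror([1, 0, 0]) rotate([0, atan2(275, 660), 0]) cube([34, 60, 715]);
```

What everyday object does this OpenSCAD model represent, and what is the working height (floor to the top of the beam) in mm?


A sawhorse. The overall height is 738 mm.

A beam across two mirrored pairs of raked legs — a sawhorse. The beam's underside is at z = 660 (matching the legs' vertical rise in atan2(275, 660)) and the beam is 78 mm tall, so its top is at 660 + 78 = 738 mm. The raked legs top out at the beam's underside, so that is the highest point.


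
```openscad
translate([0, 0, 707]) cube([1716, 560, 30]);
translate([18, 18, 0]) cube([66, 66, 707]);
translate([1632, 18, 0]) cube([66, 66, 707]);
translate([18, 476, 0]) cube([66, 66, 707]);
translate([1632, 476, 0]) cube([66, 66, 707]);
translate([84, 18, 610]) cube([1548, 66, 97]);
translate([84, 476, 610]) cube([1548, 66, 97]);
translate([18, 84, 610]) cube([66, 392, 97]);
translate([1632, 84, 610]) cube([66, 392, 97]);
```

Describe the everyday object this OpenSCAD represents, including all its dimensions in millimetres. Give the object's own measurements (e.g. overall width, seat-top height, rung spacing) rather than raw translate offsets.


A table: top 1716 mm (x) × 560 mm (y), 30 mm thick, upper face at z = 737 mm, on four 66×66 mm square legs, each inset 18 mm from the nearest pair of top edges from z = 0 to the bottom of the top. Four apron rails, 66 mm thick and 97 mm tall, run between adjacent legs with their top edges flush with the underside of the top and their outer faces flush with the legs' outer faces.


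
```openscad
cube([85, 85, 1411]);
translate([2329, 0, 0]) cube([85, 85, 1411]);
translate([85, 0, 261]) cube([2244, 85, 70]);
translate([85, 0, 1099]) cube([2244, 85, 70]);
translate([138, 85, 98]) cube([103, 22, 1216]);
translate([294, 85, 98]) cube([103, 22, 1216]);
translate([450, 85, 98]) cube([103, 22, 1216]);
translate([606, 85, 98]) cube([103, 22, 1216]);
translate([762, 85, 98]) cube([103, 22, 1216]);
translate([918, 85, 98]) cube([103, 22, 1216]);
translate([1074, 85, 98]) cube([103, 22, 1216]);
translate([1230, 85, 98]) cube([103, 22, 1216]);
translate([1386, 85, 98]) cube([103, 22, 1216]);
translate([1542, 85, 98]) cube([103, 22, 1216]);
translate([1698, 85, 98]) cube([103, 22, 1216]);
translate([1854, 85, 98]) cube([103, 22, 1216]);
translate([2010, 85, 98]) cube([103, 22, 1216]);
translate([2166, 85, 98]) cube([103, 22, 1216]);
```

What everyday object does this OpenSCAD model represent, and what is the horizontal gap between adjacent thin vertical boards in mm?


A fence section. The picket gap is 53 mm.

Two posts, two rails, 14 pickets — a fence section. Span 2244 mm holds 14 pickets of 103 mm with 15 equal gaps: ⌊(2244 − 14·103) / 15⌋ = 53 mm.


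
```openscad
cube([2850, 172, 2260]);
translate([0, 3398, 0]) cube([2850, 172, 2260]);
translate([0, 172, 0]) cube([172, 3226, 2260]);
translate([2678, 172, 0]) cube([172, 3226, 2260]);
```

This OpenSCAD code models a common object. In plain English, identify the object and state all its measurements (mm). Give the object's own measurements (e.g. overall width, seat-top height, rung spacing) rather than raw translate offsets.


The wall frame of a small rectangular building: four walls, each 2260 mm tall and 172 mm thick, enclosing a footprint 2850 mm (x) by 3570 mm (y) outside-to-outside, with no floor or roof. The front and back walls (the −y and +y sides) span the full width; the two side walls fit between them.


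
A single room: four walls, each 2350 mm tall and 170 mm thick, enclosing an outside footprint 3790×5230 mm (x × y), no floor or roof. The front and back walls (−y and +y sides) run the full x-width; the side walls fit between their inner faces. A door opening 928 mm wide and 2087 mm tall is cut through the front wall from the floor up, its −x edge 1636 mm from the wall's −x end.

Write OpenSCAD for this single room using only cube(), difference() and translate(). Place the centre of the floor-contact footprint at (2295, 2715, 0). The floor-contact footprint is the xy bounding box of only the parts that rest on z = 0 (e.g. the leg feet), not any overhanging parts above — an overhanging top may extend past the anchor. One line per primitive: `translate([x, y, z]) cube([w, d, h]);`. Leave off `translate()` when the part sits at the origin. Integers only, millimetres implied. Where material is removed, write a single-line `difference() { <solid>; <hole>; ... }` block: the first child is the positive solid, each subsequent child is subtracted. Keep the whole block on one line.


difference() { translate([400, 100, 0]) cube([3790, 170, 2350]); translate([2036, 100, 0]) cube([928, 170, 2087]); }
translate([400, 5160, 0]) cube([3790, 170, 2350]);
translate([400, 270, 0]) cube([170, 4890, 2350]);
translate([4020, 270, 0]) cube([170, 4890, 2350]);


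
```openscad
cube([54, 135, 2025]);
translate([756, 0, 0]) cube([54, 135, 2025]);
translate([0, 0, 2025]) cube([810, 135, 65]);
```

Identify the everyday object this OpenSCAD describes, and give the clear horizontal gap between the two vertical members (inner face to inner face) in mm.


A door frame. The clear opening width is 702 mm.

Two 2025 mm tall posts with a header on top — a door frame. The left jamb is 54 mm wide at x = 0; the right jamb starts at x = 756. The clear opening is 756 − 54 = 702 mm.


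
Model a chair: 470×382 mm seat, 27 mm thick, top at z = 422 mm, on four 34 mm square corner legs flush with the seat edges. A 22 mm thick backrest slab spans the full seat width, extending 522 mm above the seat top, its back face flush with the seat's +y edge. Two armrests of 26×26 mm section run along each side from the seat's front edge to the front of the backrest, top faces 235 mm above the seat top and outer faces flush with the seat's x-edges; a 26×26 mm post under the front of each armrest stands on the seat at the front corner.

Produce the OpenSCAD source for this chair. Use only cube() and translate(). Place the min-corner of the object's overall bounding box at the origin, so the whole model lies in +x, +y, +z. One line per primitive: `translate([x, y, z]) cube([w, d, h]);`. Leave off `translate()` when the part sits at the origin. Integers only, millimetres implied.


translate([0, 0, 395]) cube([470, 382, 27]);
cube([34, 34, 395]);
translate([436, 0, 0]) cube([34, 34, 395]);
translate([0, 348, 0]) cube([34, 34, 395]);
translate([436, 348, 0]) cube([34, 34, 395]);
translate([0, 360, 422]) cube([470, 22, 522]);
translate([0, 0, 631]) cube([26, 360, 26]);
translate([444, 0, 631]) cube([26, 360, 26]);
translate([0, 0, 422]) cube([26, 26, 209]);
translate([444, 0, 422]) cube([26, 26, 209]);


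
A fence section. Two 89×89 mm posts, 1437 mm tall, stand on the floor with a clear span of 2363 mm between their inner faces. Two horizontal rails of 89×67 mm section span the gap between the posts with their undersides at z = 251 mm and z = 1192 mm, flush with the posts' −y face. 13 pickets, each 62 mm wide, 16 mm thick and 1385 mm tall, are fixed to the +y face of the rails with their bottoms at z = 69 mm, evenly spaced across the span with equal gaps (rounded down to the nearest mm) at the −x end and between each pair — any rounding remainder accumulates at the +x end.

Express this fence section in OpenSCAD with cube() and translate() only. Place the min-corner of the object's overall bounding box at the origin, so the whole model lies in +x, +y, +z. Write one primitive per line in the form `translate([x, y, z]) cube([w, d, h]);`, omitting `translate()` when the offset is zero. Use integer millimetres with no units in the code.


cube([89, 89, 1437]);
translate([2452, 0, 0]) cube([89, 89, 1437]);
translate([89, 0, 251]) cube([2363, 89, 67]);
translate([89, 0, 1192]) cube([2363, 89, 67]);
translate([200, 89, 69]) cube([62, 16, 1385]);
translate([373, 89, 69]) cube([62, 16, 1385]);
translate([546, 89, 69]) cube([62, 16, 1385]);
translate([719, 89, 69]) cube([62, 16, 1385]);
translate([892, 89, 69]) cube([62, 16, 1385]);
translate([1065, 89, 69]) cube([62, 16, 1385]);
translate([1238, 89, 69]) cube([62, 16, 1385]);
translate([1411, 89, 69]) cube([62, 16, 1385]);
translate([1584, 89, 69]) cube([62, 16, 1385]);
translate([1757, 89, 69]) cube([62, 16, 1385]);
translate([1930, 89, 69]) cube([62, 16, 1385]);
translate([2103, 89, 69]) cube([62, 16, 1385]);
translate([2276, 89, 69]) cube([62, 16, 1385]);


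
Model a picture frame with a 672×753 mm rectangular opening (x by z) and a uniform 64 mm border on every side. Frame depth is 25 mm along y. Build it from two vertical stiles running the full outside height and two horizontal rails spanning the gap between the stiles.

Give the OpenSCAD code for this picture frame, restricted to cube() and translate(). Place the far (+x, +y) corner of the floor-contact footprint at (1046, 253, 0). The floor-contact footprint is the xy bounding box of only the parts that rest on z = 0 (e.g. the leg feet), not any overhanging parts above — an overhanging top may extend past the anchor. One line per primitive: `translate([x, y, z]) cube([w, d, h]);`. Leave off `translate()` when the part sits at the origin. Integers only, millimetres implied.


translate([246, 228, 0]) cube([64, 25, 881]);
translate([982, 228, 0]) cube([64, 25, 881]);
translate([310, 228, 0]) cube([672, 25, 64]);
translate([310, 228, 817]) cube([672, 25, 64]);


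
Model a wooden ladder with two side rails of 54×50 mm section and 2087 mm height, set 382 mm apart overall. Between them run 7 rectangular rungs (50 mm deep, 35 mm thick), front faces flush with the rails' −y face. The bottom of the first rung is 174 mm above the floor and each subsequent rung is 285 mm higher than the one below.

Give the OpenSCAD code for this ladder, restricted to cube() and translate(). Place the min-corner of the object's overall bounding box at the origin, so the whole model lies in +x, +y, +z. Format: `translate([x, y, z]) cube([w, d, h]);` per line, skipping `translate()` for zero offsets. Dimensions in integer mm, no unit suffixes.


// rung span = 382 - 2*54 = 274
// rung[k] z = 174 + k*285
cube([54, 50, 2087]);
translate([328, 0, 0]) cube([54, 50, 2087]);
translate([54, 0, 174]) cube([274, 50, 35]);
translate([54, 0, 459]) cube([274, 50, 35]);
translate([54, 0, 744]) cube([274, 50, 35]);
translate([54, 0, 1029]) cube([274, 50, 35]);
translate([54, 0, 1314]) cube([274, 50, 35]);
translate([54, 0, 1599]) cube([274, 50, 35]);
translate([54, 0, 1884]) cube([274, 50, 35]);


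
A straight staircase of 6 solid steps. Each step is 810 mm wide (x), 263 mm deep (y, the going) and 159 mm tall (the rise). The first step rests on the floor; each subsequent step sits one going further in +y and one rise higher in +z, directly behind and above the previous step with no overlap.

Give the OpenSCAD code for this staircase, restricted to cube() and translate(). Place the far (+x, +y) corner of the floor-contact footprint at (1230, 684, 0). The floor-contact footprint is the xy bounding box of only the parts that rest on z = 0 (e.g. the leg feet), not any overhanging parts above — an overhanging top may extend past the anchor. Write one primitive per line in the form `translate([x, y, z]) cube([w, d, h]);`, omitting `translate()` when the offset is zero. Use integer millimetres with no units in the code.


translate([420, 421, 0]) cube([810, 263, 159]);
translate([420, 684, 159]) cube([810, 263, 159]);
translate([420, 947, 318]) cube([810, 263, 159]);
translate([420, 1210, 477]) cube([810, 263, 159]);
translate([420, 1473, 636]) cube([810, 263, 159]);
translate([420, 1736, 795]) cube([810, 263, 159]);


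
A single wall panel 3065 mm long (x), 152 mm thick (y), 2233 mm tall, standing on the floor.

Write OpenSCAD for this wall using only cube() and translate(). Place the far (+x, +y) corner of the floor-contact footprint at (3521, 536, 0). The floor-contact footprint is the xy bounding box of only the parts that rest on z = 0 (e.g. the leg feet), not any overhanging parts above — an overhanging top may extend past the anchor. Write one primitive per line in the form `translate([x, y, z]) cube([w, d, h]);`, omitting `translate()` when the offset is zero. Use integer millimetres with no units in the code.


translate([456, 384, 0]) cube([3065, 152, 2233]);


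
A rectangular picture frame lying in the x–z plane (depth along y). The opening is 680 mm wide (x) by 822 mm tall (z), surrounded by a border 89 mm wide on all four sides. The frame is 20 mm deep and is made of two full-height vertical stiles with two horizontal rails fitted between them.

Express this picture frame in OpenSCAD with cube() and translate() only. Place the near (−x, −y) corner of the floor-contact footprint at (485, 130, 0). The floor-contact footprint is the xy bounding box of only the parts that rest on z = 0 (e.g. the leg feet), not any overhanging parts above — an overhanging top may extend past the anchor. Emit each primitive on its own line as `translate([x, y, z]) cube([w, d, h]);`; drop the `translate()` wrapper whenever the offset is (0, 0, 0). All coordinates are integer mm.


translate([485, 130, 0]) cube([89, 20, 1000]);
translate([1254, 130, 0]) cube([89, 20, 1000]);
translate([574, 130, 0]) cube([680, 20, 89]);
translate([574, 130, 911]) cube([680, 20, 89]);


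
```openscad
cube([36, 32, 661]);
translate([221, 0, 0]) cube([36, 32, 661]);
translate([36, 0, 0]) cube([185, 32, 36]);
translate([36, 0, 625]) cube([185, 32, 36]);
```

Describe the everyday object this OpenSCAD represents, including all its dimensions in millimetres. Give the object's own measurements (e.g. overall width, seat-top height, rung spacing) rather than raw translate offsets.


A rectangular picture frame lying in the x–z plane (depth along y). The opening is 185 mm wide (x) by 589 mm tall (z), surrounded by a border 36 mm wide on all four sides. The frame is 32 mm deep and is made of two full-height vertical stiles with two horizontal rails fitted between them.


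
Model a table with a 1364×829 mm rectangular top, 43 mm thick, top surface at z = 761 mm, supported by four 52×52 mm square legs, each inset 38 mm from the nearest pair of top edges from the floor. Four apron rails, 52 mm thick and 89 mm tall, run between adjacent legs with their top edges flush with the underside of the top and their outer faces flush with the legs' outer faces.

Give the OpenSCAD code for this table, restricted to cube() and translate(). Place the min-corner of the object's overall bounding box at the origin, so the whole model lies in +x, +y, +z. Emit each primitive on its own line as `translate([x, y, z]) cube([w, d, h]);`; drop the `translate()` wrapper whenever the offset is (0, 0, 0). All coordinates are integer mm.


// leg_h = 761 - 43 = 718
// apron z = 718 - 89 = 629
translate([0, 0, 718]) cube([1364, 829, 43]);
translate([38, 38, 0]) cube([52, 52, 718]);
translate([1274, 38, 0]) cube([52, 52, 718]);
translate([38, 739, 0]) cube([52, 52, 718]);
translate([1274, 739, 0]) cube([52, 52, 718]);
translate([90, 38, 629]) cube([1184, 52, 89]);
translate([90, 739, 629]) cube([1184, 52, 89]);
translate([38, 90, 629]) cube([52, 649, 89]);
translate([1274, 90, 629]) cube([52, 649, 89]);


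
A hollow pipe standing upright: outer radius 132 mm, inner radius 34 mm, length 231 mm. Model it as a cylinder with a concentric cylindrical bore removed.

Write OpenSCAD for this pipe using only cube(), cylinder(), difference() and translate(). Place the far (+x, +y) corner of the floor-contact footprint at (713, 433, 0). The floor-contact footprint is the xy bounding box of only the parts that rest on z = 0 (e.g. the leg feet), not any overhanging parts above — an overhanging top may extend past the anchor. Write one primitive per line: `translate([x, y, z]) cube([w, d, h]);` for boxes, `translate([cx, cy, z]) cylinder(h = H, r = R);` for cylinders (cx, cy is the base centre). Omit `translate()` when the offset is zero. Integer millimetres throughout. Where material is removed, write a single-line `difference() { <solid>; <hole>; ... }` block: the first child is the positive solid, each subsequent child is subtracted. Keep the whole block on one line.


difference() { translate([581, 301, 0]) cylinder(h = 231, r = 132); translate([581, 301, 0]) cylinder(h = 231, r = 34); }


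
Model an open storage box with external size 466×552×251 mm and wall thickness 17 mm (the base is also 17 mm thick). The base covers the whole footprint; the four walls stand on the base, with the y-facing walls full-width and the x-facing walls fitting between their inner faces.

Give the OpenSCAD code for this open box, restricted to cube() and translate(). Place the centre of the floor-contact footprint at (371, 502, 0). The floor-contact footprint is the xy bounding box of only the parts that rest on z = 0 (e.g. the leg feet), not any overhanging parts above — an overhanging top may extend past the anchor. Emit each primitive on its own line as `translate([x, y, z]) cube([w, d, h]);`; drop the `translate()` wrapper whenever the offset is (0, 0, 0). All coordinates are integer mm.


translate([138, 226, 0]) cube([466, 552, 17]);
translate([138, 226, 17]) cube([466, 17, 234]);
translate([138, 761, 17]) cube([466, 17, 234]);
translate([138, 243, 17]) cube([17, 518, 234]);
translate([587, 243, 17]) cube([17, 518, 234]);


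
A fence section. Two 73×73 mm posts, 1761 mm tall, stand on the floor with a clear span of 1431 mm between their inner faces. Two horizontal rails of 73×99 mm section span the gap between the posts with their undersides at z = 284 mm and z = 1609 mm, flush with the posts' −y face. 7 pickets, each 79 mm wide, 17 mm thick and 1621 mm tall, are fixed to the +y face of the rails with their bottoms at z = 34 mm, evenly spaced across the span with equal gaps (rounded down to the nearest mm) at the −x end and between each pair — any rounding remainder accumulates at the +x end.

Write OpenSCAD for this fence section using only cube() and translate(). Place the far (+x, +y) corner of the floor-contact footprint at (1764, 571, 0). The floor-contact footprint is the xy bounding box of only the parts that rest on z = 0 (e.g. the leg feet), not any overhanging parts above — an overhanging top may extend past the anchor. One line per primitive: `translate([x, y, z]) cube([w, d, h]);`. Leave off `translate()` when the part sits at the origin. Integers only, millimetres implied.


translate([187, 498, 0]) cube([73, 73, 1761]);
translate([1691, 498, 0]) cube([73, 73, 1761]);
translate([260, 498, 284]) cube([1431, 73, 99]);
translate([260, 498, 1609]) cube([1431, 73, 99]);
translate([369, 571, 34]) cube([79, 17, 1621]);
translate([557, 571, 34]) cube([79, 17, 1621]);
translate([745, 571, 34]) cube([79, 17, 1621]);
translate([933, 571, 34]) cube([79, 17, 1621]);
translate([1121, 571, 34]) cube([79, 17, 1621]);
translate([1309, 571, 34]) cube([79, 17, 1621]);
translate([1497, 571, 34]) cube([79, 17, 1621]);
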